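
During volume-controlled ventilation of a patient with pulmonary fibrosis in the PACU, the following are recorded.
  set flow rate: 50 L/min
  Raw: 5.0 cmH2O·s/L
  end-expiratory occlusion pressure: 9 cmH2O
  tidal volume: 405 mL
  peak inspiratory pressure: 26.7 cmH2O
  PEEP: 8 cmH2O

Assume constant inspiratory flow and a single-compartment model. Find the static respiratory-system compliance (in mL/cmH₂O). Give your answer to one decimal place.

Flow: 50 L/min ÷ 60 = 0.8333 L/s.
Total PEEP = 9 cmH2O (set 8 + intrinsic 1); this is the baseline alveolar pressure.
Equation of motion (constant flow): PIP = Vt/C + R·V̇ + PEEP.
Vt/C = PIP − R·V̇ − PEEP = 26.7 − 5.0×0.8333 − 9 = 26.7 − 4.167 − 9 = 13.533 cmH2O.
C = Vt / 13.533 = 405 / 13.533 = 29.927 mL/cmH2O.

29.9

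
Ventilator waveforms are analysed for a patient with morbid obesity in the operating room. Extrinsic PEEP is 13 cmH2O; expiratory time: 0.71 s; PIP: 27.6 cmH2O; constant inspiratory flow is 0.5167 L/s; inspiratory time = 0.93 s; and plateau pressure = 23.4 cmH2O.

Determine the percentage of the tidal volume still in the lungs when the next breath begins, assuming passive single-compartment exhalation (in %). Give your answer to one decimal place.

Vt = flow × Ti = 0.5167 L/s × 0.93 s × 1000 mL/L = 480.53 mL.
R = (PIP − Pplat)/V̇ = (27.6 − 23.4) / 0.5167 = 4.2/0.5167 = 8.129 cmH2O·s/L.
C = Vt/(Pplat − PEEP) = 480.53 / (23.4 − 13) = 480.53/10.4 = 46.205 mL/cmH2O.
τ = R × C = 8.129 × 0.04621 L/cmH2O = 0.3756 s.
Fraction remaining at end-expiration = e^(−Te/τ) = e^(−0.71/0.3756) = 0.151 → 15.1%.

15.1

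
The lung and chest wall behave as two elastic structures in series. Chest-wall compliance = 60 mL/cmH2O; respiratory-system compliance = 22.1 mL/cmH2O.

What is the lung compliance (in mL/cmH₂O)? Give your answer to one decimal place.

35.0

1/CL = 1/Crs − 1/Ccw.
1/CL = 1/22.1 − 1/60 = 0.02858.
CL = 34.99 mL/cmH2O.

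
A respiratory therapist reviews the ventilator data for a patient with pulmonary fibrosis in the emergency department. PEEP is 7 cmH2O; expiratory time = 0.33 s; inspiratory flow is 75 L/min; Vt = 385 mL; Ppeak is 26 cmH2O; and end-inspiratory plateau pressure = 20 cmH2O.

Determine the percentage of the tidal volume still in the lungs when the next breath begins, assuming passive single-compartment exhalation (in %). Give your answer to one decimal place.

Flow: 75 L/min ÷ 60 = 1.25 L/s.
R = (PIP − Pplat)/V̇ = (26 − 20) / 1.25 = 6.0/1.25 = 4.8 cmH2O·s/L.
C = Vt/(Pplat − PEEP) = 385.0 / (20 − 7) = 385.0/13.0 = 29.615 mL/cmH2O.
τ = R × C = 4.8 × 0.02962 L/cmH2O = 0.1422 s.
Fraction remaining at end-expiration = e^(−Te/τ) = e^(−0.33/0.1422) = 0.09821 → 9.821%.

9.8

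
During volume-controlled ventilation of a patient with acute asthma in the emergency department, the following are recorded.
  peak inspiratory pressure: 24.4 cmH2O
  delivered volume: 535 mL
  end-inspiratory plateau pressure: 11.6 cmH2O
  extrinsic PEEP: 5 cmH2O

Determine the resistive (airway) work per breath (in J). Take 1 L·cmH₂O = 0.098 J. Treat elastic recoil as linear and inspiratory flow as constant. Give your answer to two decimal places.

With constant inspiratory flow the resistive pressure is constant at PIP − Pplat = 24.4 − 11.6 = 12.8 cmH2O, so resistive work = 12.8 × 0.535 = 6.848 L·cmH2O.
× 0.098 J/(L·cmH2O) → 0.6711 J.

0.67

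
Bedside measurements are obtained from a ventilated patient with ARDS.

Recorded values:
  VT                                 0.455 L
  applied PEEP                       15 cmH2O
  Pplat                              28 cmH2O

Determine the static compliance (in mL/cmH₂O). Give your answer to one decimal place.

Cstat = Vt / (Pplat − PEEP) = 455 / (28 − 15) = 455 / 13.0 = 35.0 mL/cmH2O.

35.0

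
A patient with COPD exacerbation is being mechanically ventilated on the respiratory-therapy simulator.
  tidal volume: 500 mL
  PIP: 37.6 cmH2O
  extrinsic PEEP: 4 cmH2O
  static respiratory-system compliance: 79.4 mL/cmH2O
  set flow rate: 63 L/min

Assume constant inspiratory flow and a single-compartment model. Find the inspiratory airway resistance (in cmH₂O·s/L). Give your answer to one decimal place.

Flow: 63 L/min ÷ 60 = 1.05 L/s.
Equation of motion (constant flow): PIP = Vt/C + R·V̇ + PEEP.
R·V̇ = PIP − Vt/C − PEEP = 37.6 − 500/79.4 − 4 = 37.6 − 6.297 − 4 = 27.303 cmH2O.
R = 27.303 / 1.05 = 26.003 cmH2O·s/L.

26.0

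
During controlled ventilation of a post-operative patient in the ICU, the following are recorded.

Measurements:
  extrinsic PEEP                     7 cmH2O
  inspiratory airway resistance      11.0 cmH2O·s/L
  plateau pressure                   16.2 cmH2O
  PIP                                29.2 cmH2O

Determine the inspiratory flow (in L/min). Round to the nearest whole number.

71

flow = (PIP − Pplat) / Raw = (29.2 − 16.2) / 11.0 = 1.182 L/s × 60 = 70.92 L/min.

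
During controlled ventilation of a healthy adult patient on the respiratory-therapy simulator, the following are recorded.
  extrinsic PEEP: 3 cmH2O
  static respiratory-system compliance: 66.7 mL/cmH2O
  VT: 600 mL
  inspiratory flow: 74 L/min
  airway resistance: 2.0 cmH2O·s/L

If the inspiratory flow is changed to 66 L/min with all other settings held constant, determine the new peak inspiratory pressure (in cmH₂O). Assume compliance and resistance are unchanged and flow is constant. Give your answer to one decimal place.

14.2

Flow: 74 L/min ÷ 60 = 1.2333 L/s.
New flow: 66 L/min ÷ 60 = 1.1 L/s.
PIP = Vt/C + R·V̇ + PEEP (constant-flow equation of motion).
Only the resistive term changes: ΔPIP = R × ΔV̇ = 2.0 × (1.1 − 1.2333) = 2.0 × -0.1333 = -0.2666 cmH2O.
Original PIP = 600/66.7 + 2.0×1.2333 + 3 = 14.462 cmH2O; new PIP = 14.462 + (-0.2666) = 14.195 cmH2O.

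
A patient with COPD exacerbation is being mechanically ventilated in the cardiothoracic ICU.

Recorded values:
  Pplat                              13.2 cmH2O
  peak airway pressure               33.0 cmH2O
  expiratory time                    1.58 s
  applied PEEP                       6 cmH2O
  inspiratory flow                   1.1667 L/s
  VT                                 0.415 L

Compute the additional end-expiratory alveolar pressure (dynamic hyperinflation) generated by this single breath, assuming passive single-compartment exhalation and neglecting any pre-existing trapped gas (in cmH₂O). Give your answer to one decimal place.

1.4

R = (PIP − Pplat)/V̇ = (33.0 − 13.2) / 1.1667 = 19.8/1.1667 = 16.971 cmH2O·s/L.
C = Vt/(Pplat − PEEP) = 415.0 / (13.2 − 6) = 415.0/7.2 = 57.639 mL/cmH2O.
τ = R × C = 16.971 × 0.05764 L/cmH2O = 0.9782 s.
Fraction remaining = e^(−Te/τ) = e^(−1.58/0.9782) = 0.1988; trapped volume = 415.0 × 0.1988 = 82.502 mL.
Additional alveolar pressure from trapping ≈ V_trapped / C = 82.502 / 57.639 = 1.431 cmH2O.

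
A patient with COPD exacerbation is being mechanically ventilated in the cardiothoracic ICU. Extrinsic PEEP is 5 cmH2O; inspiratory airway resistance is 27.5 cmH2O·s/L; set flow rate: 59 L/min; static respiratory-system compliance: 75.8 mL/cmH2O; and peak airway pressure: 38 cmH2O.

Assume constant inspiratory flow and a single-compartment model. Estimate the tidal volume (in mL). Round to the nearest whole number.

Flow: 59 L/min ÷ 60 = 0.9833 L/s.
Equation of motion (constant flow): PIP = Vt/C + R·V̇ + PEEP.
Vt/C = PIP − R·V̇ − PEEP = 38 − 27.041 − 5 = 5.959 cmH2O.
Vt = C × 5.959 = 75.8 × 5.959 = 451.69 mL.

452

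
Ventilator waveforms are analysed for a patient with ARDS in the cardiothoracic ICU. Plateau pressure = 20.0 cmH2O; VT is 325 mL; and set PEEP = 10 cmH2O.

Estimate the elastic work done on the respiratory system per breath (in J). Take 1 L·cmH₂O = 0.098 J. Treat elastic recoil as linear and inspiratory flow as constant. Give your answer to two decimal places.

0.16

Elastic work ≈ ½ × (Pplat − PEEP) × Vt = 0.5 × (20.0 − 10) × 0.325 L = 0.5 × 10.0 × 0.325 = 1.625 L·cmH2O.
× 0.098 J/(L·cmH2O) → 0.1593 J.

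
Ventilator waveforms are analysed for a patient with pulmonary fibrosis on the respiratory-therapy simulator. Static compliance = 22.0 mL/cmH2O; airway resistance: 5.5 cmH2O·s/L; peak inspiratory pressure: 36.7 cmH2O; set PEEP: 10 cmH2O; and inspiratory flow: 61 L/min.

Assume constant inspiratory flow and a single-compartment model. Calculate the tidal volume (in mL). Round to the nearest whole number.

Flow: 61 L/min ÷ 60 = 1.0167 L/s.
Equation of motion (constant flow): PIP = Vt/C + R·V̇ + PEEP.
Vt/C = PIP − R·V̇ − PEEP = 36.7 − 5.592 − 10 = 21.108 cmH2O.
Vt = C × 21.108 = 22.0 × 21.108 = 464.38 mL.

464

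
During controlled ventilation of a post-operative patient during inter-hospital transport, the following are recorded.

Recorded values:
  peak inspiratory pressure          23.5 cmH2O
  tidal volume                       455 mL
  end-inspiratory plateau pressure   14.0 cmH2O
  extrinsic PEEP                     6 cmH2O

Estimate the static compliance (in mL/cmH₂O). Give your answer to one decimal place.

56.9

Cstat = Vt / (Pplat − PEEP) = 455 / (14.0 − 6) = 455 / 8.0 = 56.875 mL/cmH2O.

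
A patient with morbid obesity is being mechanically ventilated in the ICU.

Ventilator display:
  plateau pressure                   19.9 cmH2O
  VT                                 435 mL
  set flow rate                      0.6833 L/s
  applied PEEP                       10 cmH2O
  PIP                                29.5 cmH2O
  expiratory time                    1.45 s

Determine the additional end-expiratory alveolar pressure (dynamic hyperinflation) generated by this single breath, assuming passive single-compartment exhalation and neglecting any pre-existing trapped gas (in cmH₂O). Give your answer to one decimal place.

0.9

R = (PIP − Pplat)/V̇ = (29.5 − 19.9) / 0.6833 = 9.6/0.6833 = 14.049 cmH2O·s/L.
C = Vt/(Pplat − PEEP) = 435.0 / (19.9 − 10) = 435.0/9.9 = 43.939 mL/cmH2O.
τ = R × C = 14.049 × 0.04394 L/cmH2O = 0.6173 s.
Fraction remaining = e^(−Te/τ) = e^(−1.45/0.6173) = 0.09547; trapped volume = 435.0 × 0.09547 = 41.529 mL.
Additional alveolar pressure from trapping ≈ V_trapped / C = 41.529 / 43.939 = 0.9452 cmH2O.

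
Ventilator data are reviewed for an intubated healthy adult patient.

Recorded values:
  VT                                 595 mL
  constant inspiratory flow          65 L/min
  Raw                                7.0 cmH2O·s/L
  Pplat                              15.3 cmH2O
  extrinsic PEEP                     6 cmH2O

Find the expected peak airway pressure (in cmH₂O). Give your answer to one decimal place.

Flow: 65 L/min ÷ 60 = 1.0833 L/s.
PIP = Pplat + Raw × flow = 15.3 + 7.0 × 1.0833 = 15.3 + 7.583 = 22.883 cmH2O.

22.9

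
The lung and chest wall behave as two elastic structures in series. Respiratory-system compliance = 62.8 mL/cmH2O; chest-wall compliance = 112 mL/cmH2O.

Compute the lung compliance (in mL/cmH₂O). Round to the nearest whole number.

143

1/CL = 1/Crs − 1/Ccw.
1/CL = 1/62.8 − 1/112 = 0.006995.
CL = 142.96 mL/cmH2O.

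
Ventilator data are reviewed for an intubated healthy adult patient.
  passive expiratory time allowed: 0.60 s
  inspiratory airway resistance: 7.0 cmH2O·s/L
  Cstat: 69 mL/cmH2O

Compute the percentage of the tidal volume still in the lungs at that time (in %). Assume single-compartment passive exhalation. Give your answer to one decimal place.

τ = R × C = 7.0 × 69 mL/cmH2O = 7.0 × 0.069 L/cmH2O = 0.483 s.
Passive exhalation: V(t)/V₀ = e^(−t/τ) = e^(−0.60/0.483) = 0.2887.
Fraction remaining = 0.2887 → 28.87%.

28.9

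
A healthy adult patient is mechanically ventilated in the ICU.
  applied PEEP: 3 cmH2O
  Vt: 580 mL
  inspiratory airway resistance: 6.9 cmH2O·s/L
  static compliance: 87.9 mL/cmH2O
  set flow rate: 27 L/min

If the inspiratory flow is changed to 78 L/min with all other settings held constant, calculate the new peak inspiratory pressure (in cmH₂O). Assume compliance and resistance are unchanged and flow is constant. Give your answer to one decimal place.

Flow: 27 L/min ÷ 60 = 0.45 L/s.
New flow: 78 L/min ÷ 60 = 1.3 L/s.
PIP = Vt/C + R·V̇ + PEEP (constant-flow equation of motion).
Only the resistive term changes: ΔPIP = R × ΔV̇ = 6.9 × (1.3 − 0.45) = 6.9 × 0.85 = 5.865 cmH2O.
Original PIP = 580/87.9 + 6.9×0.45 + 3 = 12.703 cmH2O; new PIP = 12.703 + (5.865) = 18.568 cmH2O.

18.6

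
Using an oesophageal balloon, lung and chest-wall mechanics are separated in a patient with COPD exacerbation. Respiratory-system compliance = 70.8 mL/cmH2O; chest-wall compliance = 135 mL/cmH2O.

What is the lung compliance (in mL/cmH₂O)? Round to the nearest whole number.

1/CL = 1/Crs − 1/Ccw.
1/CL = 1/70.8 − 1/135 = 0.006717.
CL = 148.88 mL/cmH2O.

149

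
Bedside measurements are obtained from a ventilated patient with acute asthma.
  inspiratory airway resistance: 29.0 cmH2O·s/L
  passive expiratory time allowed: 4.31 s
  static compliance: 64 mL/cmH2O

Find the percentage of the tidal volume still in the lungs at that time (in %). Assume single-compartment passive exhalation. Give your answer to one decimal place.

τ = R × C = 29.0 × 64 mL/cmH2O = 29.0 × 0.064 L/cmH2O = 1.856 s.
Passive exhalation: V(t)/V₀ = e^(−t/τ) = e^(−4.31/1.856) = 0.09806.
Fraction remaining = 0.09806 → 9.806%.

9.8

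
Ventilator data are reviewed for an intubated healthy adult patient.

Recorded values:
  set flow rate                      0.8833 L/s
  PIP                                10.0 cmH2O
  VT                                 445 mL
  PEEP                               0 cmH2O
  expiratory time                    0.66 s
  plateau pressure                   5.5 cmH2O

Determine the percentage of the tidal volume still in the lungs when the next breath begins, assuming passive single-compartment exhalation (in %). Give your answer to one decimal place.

R = (PIP − Pplat)/V̇ = (10.0 − 5.5) / 0.8833 = 4.5/0.8833 = 5.095 cmH2O·s/L.
C = Vt/(Pplat − PEEP) = 445.0 / (5.5 − 0) = 445.0/5.5 = 80.909 mL/cmH2O.
τ = R × C = 5.095 × 0.08091 L/cmH2O = 0.4122 s.
Fraction remaining at end-expiration = e^(−Te/τ) = e^(−0.66/0.4122) = 0.2017 → 20.17%.

20.2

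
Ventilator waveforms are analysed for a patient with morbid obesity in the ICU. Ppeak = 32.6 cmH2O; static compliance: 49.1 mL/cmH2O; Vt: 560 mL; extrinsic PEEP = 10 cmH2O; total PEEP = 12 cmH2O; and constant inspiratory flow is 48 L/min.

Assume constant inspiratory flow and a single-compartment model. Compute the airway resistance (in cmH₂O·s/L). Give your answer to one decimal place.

11.5

Flow: 48 L/min ÷ 60 = 0.8 L/s.
Total PEEP = 12 cmH2O (set 10 + intrinsic 2); this is the baseline alveolar pressure.
Equation of motion (constant flow): PIP = Vt/C + R·V̇ + PEEP.
R·V̇ = PIP − Vt/C − PEEP = 32.6 − 560/49.1 − 12 = 32.6 − 11.405 − 12 = 9.195 cmH2O.
R = 9.195 / 0.8 = 11.494 cmH2O·s/L.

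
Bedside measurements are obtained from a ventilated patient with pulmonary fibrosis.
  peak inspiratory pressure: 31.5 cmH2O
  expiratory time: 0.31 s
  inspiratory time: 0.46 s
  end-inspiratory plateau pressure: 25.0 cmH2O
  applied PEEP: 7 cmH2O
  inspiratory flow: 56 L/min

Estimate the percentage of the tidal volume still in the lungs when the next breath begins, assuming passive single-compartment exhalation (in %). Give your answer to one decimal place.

Flow: 56 L/min ÷ 60 = 0.9333 L/s.
Vt = flow × Ti = 0.9333 L/s × 0.46 s × 1000 mL/L = 429.32 mL.
R = (PIP − Pplat)/V̇ = (31.5 − 25.0) / 0.9333 = 6.5/0.9333 = 6.965 cmH2O·s/L.
C = Vt/(Pplat − PEEP) = 429.32 / (25.0 − 7) = 429.32/18.0 = 23.851 mL/cmH2O.
τ = R × C = 6.965 × 0.02385 L/cmH2O = 0.1661 s.
Fraction remaining at end-expiration = e^(−Te/τ) = e^(−0.31/0.1661) = 0.1547 → 15.47%.

15.5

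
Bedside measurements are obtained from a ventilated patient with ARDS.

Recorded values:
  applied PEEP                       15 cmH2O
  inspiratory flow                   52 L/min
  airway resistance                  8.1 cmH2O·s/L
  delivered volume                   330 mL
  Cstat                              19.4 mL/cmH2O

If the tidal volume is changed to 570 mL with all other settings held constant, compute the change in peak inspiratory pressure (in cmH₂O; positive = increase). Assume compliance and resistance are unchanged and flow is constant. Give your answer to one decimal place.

12.4

PIP = Vt/C + R·V̇ + PEEP (constant-flow equation of motion).
Only the elastic term changes: ΔPIP = ΔVt / C = (570 − 330) / 19.4 = 12.371 cmH2O.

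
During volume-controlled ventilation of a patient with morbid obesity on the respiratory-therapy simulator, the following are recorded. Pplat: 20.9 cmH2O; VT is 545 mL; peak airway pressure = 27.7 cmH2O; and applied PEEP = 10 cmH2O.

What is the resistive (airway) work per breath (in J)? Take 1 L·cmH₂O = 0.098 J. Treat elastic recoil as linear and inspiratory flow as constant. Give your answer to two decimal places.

With constant inspiratory flow the resistive pressure is constant at PIP − Pplat = 27.7 − 20.9 = 6.8 cmH2O, so resistive work = 6.8 × 0.545 = 3.706 L·cmH2O.
× 0.098 J/(L·cmH2O) → 0.3632 J.

0.36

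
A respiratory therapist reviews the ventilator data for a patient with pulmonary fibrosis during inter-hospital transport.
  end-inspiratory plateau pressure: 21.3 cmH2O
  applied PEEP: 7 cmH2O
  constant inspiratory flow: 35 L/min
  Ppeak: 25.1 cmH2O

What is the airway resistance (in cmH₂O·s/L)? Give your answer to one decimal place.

Flow: 35 L/min ÷ 60 = 0.5833 L/s.
Raw = (PIP − Pplat) / flow = (25.1 − 21.3) / 0.5833 = 3.8 / 0.5833 = 6.515 cmH2O·s/L.

6.5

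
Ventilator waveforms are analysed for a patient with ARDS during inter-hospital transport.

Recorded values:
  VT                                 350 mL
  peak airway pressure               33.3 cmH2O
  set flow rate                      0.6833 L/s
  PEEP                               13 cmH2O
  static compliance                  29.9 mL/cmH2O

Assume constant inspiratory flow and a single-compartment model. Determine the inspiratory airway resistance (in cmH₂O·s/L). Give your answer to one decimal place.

Equation of motion (constant flow): PIP = Vt/C + R·V̇ + PEEP.
R·V̇ = PIP − Vt/C − PEEP = 33.3 − 350/29.9 − 13 = 33.3 − 11.706 − 13 = 8.594 cmH2O.
R = 8.594 / 0.6833 = 12.577 cmH2O·s/L.

12.6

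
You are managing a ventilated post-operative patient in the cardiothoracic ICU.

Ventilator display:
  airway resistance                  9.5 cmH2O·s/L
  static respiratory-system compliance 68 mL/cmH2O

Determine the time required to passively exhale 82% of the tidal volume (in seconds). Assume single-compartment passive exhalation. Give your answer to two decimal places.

1.11

τ = R × C = 9.5 × 68 mL/cmH2O = 9.5 × 0.068 L/cmH2O = 0.646 s.
Exhaled fraction f = 1 − e^(−t/τ) → t = −τ·ln(1 − f) = −0.646·ln(0.18) = 1.108 s.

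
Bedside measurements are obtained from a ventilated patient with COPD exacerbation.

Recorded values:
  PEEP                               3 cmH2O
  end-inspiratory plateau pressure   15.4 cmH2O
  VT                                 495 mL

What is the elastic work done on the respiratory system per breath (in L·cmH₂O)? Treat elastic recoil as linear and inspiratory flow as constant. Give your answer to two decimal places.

Elastic work ≈ ½ × (Pplat − PEEP) × Vt = 0.5 × (15.4 − 3) × 0.495 L = 0.5 × 12.4 × 0.495 = 3.069 L·cmH2O.

3.07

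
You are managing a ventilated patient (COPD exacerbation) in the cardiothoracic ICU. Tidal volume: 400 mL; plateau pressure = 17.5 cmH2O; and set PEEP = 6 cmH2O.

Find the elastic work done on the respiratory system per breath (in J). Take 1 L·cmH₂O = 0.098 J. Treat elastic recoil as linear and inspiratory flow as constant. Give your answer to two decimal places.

0.23

Elastic work ≈ ½ × (Pplat − PEEP) × Vt = 0.5 × (17.5 − 6) × 0.400 L = 0.5 × 11.5 × 0.400 = 2.3 L·cmH2O.
× 0.098 J/(L·cmH2O) → 0.2254 J.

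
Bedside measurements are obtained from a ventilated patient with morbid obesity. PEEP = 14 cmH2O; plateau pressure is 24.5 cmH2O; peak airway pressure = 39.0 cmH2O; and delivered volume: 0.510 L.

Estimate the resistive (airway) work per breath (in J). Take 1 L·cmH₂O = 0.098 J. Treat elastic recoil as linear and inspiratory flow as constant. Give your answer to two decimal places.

0.72

With constant inspiratory flow the resistive pressure is constant at PIP − Pplat = 39.0 − 24.5 = 14.5 cmH2O, so resistive work = 14.5 × 0.510 = 7.395 L·cmH2O.
× 0.098 J/(L·cmH2O) → 0.7247 J.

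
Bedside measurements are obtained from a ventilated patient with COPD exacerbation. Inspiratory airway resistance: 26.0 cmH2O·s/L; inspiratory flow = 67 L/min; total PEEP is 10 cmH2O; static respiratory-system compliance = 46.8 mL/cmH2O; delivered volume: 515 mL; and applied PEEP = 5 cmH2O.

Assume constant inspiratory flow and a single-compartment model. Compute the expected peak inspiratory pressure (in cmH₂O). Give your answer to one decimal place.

50.0

Flow: 67 L/min ÷ 60 = 1.1167 L/s.
Total PEEP = 10 cmH2O (set 5 + intrinsic 5); this is the baseline alveolar pressure.
Equation of motion (constant flow): PIP = Vt/C + R·V̇ + PEEP.
PIP = 515/46.8 + 26.0×1.1167 + 10 = 11.004 + 29.034 + 10 = 50.038 cmH2O.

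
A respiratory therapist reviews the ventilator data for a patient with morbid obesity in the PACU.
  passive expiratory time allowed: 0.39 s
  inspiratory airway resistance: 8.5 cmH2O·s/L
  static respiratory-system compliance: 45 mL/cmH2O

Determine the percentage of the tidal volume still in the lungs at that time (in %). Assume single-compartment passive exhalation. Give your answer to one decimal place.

τ = R × C = 8.5 × 45 mL/cmH2O = 8.5 × 0.045 L/cmH2O = 0.3825 s.
Passive exhalation: V(t)/V₀ = e^(−t/τ) = e^(−0.39/0.3825) = 0.3607.
Fraction remaining = 0.3607 → 36.07%.

36.1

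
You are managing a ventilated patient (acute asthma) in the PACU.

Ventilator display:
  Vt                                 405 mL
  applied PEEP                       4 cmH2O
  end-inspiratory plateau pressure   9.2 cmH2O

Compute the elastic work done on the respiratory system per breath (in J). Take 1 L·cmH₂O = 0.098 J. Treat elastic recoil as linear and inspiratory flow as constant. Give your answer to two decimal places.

0.10

Elastic work ≈ ½ × (Pplat − PEEP) × Vt = 0.5 × (9.2 − 4) × 0.405 L = 0.5 × 5.2 × 0.405 = 1.053 L·cmH2O.
× 0.098 J/(L·cmH2O) → 0.1032 J.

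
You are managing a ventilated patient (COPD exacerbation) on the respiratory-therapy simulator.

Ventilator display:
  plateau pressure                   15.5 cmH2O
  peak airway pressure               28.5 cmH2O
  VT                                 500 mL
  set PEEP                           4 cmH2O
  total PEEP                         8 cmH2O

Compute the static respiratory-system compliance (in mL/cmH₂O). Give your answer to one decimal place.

66.7

End-expiratory occlusion gives total PEEP = 8 cmH2O (intrinsic PEEP = 8 − 4 = 4). Use total PEEP for the elastic gradient.
Cstat = Vt / (Pplat − PEEPtotal) = 500 / (15.5 − 8) = 500 / 7.5 = 66.667 mL/cmH2O.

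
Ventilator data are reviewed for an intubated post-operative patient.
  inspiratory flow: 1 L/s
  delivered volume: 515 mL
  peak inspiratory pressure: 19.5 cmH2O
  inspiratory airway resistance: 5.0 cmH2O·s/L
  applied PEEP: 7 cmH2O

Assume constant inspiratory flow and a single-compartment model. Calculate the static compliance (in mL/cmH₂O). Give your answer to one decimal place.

Equation of motion (constant flow): PIP = Vt/C + R·V̇ + PEEP.
Vt/C = PIP − R·V̇ − PEEP = 19.5 − 5.0×1 − 7 = 19.5 − 5.0 − 7 = 7.5 cmH2O.
C = Vt / 7.5 = 515 / 7.5 = 68.667 mL/cmH2O.

68.7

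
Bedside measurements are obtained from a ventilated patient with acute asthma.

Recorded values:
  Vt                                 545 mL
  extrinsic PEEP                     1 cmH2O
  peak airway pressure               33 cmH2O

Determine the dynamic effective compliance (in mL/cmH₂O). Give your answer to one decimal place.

Dynamic compliance = Vt / (PIP − PEEP) = 545 / (33 − 1) = 545 / 32.0 = 17.031 mL/cmH2O.

17.0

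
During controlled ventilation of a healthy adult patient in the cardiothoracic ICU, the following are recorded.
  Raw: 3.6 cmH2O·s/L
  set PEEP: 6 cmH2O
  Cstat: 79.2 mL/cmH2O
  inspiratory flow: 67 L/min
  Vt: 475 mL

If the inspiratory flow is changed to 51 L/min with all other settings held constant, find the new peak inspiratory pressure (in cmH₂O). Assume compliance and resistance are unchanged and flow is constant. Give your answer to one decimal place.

15.1

Flow: 67 L/min ÷ 60 = 1.1167 L/s.
New flow: 51 L/min ÷ 60 = 0.85 L/s.
PIP = Vt/C + R·V̇ + PEEP (constant-flow equation of motion).
Only the resistive term changes: ΔPIP = R × ΔV̇ = 3.6 × (0.85 − 1.1167) = 3.6 × -0.2667 = -0.9601 cmH2O.
Original PIP = 475/79.2 + 3.6×1.1167 + 6 = 16.018 cmH2O; new PIP = 16.018 + (-0.9601) = 15.058 cmH2O.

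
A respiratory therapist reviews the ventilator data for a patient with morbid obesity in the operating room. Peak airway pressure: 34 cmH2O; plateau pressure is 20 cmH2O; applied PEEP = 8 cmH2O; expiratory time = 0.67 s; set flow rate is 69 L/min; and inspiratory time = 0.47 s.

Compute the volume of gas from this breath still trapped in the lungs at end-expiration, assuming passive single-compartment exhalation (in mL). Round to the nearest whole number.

Flow: 69 L/min ÷ 60 = 1.15 L/s.
Vt = flow × Ti = 1.15 L/s × 0.47 s × 1000 mL/L = 540.5 mL.
R = (PIP − Pplat)/V̇ = (34 − 20) / 1.15 = 14.0/1.15 = 12.174 cmH2O·s/L.
C = Vt/(Pplat − PEEP) = 540.5 / (20 − 8) = 540.5/12.0 = 45.042 mL/cmH2O.
τ = R × C = 12.174 × 0.04504 L/cmH2O = 0.5483 s.
Fraction remaining = e^(−Te/τ) = e^(−0.67/0.5483) = 0.2947.
Trapped volume = 540.5 × 0.2947 = 159.29 mL.

159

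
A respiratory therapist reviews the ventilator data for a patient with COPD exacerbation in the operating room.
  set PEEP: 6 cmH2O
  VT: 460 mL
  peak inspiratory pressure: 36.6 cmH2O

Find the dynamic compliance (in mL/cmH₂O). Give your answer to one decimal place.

Dynamic compliance = Vt / (PIP − PEEP) = 460 / (36.6 − 6) = 460 / 30.6 = 15.033 mL/cmH2O.

15.0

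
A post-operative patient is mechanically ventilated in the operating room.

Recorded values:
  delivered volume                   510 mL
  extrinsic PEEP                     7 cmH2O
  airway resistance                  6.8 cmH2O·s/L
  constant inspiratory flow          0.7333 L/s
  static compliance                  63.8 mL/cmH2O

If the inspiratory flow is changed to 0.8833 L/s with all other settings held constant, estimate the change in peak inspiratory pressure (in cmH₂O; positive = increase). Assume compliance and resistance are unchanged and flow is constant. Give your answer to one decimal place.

1.0

PIP = Vt/C + R·V̇ + PEEP (constant-flow equation of motion).
Only the resistive term changes: ΔPIP = R × ΔV̇ = 6.8 × (0.8833 − 0.7333) = 6.8 × 0.15 = 1.02 cmH2O.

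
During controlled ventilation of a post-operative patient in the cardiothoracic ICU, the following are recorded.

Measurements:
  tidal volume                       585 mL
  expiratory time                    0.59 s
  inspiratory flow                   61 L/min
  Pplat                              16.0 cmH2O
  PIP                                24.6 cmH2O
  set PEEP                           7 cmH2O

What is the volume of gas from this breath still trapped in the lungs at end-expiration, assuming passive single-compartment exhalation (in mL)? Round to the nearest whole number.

200

Flow: 61 L/min ÷ 60 = 1.0167 L/s.
R = (PIP − Pplat)/V̇ = (24.6 − 16.0) / 1.0167 = 8.6/1.0167 = 8.459 cmH2O·s/L.
C = Vt/(Pplat − PEEP) = 585.0 / (16.0 − 7) = 585.0/9.0 = 65.0 mL/cmH2O.
τ = R × C = 8.459 × 0.065 L/cmH2O = 0.5498 s.
Fraction remaining = e^(−Te/τ) = e^(−0.59/0.5498) = 0.3419.
Trapped volume = 585.0 × 0.3419 = 200.01 mL.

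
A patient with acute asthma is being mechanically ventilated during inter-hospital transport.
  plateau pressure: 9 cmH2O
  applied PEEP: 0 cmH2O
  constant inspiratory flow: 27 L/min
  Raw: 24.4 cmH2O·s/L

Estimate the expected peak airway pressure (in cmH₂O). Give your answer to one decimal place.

Flow: 27 L/min ÷ 60 = 0.45 L/s.
PIP = Pplat + Raw × flow = 9 + 24.4 × 0.45 = 9 + 10.98 = 19.98 cmH2O.

20.0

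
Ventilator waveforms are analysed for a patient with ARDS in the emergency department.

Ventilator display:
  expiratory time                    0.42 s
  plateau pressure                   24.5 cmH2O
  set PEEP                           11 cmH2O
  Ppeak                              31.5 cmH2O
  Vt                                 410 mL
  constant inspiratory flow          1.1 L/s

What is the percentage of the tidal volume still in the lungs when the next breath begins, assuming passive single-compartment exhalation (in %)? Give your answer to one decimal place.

11.4

R = (PIP − Pplat)/V̇ = (31.5 − 24.5) / 1.1 = 7.0/1.1 = 6.364 cmH2O·s/L.
C = Vt/(Pplat − PEEP) = 410.0 / (24.5 − 11) = 410.0/13.5 = 30.37 mL/cmH2O.
τ = R × C = 6.364 × 0.03037 L/cmH2O = 0.1933 s.
Fraction remaining at end-expiration = e^(−Te/τ) = e^(−0.42/0.1933) = 0.1139 → 11.39%.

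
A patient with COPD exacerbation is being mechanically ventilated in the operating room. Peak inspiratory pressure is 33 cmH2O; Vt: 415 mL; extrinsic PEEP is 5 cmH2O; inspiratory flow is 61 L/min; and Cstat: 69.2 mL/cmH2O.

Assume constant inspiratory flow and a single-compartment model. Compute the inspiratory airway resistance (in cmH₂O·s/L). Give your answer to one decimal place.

21.6

Flow: 61 L/min ÷ 60 = 1.0167 L/s.
Equation of motion (constant flow): PIP = Vt/C + R·V̇ + PEEP.
R·V̇ = PIP − Vt/C − PEEP = 33 − 415/69.2 − 5 = 33 − 5.997 − 5 = 22.003 cmH2O.
R = 22.003 / 1.0167 = 21.642 cmH2O·s/L.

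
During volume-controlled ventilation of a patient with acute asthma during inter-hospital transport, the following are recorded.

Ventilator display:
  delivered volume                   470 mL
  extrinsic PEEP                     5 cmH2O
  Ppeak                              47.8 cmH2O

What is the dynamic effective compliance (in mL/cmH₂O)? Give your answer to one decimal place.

11.0

Dynamic compliance = Vt / (PIP − PEEP) = 470 / (47.8 − 5) = 470 / 42.8 = 10.981 mL/cmH2O.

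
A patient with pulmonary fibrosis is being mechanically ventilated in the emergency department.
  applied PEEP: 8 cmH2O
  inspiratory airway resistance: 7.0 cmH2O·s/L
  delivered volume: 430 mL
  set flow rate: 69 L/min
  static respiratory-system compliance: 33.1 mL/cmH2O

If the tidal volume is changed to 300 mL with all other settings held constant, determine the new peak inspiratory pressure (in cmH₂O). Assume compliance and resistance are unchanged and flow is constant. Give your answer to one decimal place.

Flow: 69 L/min ÷ 60 = 1.15 L/s.
PIP = Vt/C + R·V̇ + PEEP (constant-flow equation of motion).
Only the elastic term changes: ΔPIP = ΔVt / C = (300 − 430) / 33.1 = -3.927 cmH2O.
Original PIP = 430/33.1 + 7.0×1.15 + 8 = 29.041 cmH2O; new PIP = 29.041 + (-3.927) = 25.114 cmH2O.

25.1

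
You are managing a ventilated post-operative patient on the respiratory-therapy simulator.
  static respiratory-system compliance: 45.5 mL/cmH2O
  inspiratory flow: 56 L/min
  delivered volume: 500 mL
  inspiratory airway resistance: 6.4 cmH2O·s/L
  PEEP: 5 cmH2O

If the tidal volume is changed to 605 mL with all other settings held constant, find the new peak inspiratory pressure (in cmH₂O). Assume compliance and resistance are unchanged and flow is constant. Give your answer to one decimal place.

24.3

Flow: 56 L/min ÷ 60 = 0.9333 L/s.
PIP = Vt/C + R·V̇ + PEEP (constant-flow equation of motion).
Only the elastic term changes: ΔPIP = ΔVt / C = (605 − 500) / 45.5 = 2.308 cmH2O.
Original PIP = 500/45.5 + 6.4×0.9333 + 5 = 21.962 cmH2O; new PIP = 21.962 + (2.308) = 24.27 cmH2O.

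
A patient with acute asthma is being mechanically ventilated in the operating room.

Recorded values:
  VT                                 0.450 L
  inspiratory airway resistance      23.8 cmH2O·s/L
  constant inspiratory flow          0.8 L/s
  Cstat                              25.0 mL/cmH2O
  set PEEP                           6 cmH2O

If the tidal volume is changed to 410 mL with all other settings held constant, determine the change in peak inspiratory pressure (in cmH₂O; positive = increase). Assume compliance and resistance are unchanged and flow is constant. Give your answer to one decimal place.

-1.6

PIP = Vt/C + R·V̇ + PEEP (constant-flow equation of motion).
Only the elastic term changes: ΔPIP = ΔVt / C = (410 − 450) / 25.0 = -1.6 cmH2O.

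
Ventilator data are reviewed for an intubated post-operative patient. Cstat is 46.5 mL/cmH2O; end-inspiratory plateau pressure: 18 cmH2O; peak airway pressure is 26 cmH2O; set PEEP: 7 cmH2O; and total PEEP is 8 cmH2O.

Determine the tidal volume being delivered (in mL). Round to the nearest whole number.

End-expiratory occlusion gives total PEEP = 8 cmH2O (intrinsic PEEP = 8 − 7 = 1). Use total PEEP for the elastic gradient.
Vt = Cstat × (Pplat − PEEPtotal) = 46.5 × (18 − 8) = 46.5 × 10.0 = 465.0 mL.

465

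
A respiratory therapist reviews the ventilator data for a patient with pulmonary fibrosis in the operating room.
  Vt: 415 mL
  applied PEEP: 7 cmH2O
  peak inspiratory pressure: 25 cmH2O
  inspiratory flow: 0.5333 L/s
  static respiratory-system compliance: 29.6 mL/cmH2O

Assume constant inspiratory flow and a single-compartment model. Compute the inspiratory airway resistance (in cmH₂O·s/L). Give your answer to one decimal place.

Equation of motion (constant flow): PIP = Vt/C + R·V̇ + PEEP.
R·V̇ = PIP − Vt/C − PEEP = 25 − 415/29.6 − 7 = 25 − 14.02 − 7 = 3.98 cmH2O.
R = 3.98 / 0.5333 = 7.463 cmH2O·s/L.

7.5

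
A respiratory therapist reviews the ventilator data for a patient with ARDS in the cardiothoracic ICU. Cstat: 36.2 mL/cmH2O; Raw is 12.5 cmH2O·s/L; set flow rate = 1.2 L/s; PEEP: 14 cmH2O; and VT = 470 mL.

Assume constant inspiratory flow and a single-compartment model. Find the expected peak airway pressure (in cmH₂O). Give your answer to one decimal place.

Equation of motion (constant flow): PIP = Vt/C + R·V̇ + PEEP.
PIP = 470/36.2 + 12.5×1.2 + 14 = 12.983 + 15.0 + 14 = 41.983 cmH2O.

42.0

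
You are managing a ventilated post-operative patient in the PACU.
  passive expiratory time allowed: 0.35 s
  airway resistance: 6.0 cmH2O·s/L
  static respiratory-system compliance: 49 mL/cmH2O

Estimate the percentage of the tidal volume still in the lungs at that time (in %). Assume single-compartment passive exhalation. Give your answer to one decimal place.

τ = R × C = 6.0 × 49 mL/cmH2O = 6.0 × 0.049 L/cmH2O = 0.294 s.
Passive exhalation: V(t)/V₀ = e^(−t/τ) = e^(−0.35/0.294) = 0.3041.
Fraction remaining = 0.3041 → 30.41%.

30.4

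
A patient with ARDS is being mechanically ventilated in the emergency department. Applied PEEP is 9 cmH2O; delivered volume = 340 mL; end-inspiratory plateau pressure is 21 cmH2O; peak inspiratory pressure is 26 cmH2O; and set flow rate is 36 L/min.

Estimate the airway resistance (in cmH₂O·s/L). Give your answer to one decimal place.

Flow: 36 L/min ÷ 60 = 0.6 L/s.
Raw = (PIP − Pplat) / flow = (26 − 21) / 0.6 = 5.0 / 0.6 = 8.333 cmH2O·s/L.

8.3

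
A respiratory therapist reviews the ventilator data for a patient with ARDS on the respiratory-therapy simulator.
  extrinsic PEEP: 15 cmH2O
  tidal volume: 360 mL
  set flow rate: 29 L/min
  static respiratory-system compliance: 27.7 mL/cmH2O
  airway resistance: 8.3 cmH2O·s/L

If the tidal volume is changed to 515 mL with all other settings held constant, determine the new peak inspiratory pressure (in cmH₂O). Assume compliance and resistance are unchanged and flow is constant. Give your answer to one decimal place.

Flow: 29 L/min ÷ 60 = 0.4833 L/s.
PIP = Vt/C + R·V̇ + PEEP (constant-flow equation of motion).
Only the elastic term changes: ΔPIP = ΔVt / C = (515 − 360) / 27.7 = 5.596 cmH2O.
Original PIP = 360/27.7 + 8.3×0.4833 + 15 = 32.008 cmH2O; new PIP = 32.008 + (5.596) = 37.604 cmH2O.

37.6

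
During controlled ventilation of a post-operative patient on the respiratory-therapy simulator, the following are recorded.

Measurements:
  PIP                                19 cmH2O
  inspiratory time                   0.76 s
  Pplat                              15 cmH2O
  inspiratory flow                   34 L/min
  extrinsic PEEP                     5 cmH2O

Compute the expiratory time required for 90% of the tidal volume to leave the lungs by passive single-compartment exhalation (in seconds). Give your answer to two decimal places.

0.70

Flow: 34 L/min ÷ 60 = 0.5667 L/s.
Vt = flow × Ti = 0.5667 L/s × 0.76 s × 1000 mL/L = 430.69 mL.
R = (PIP − Pplat)/V̇ = (19 − 15) / 0.5667 = 4.0/0.5667 = 7.058 cmH2O·s/L.
C = Vt/(Pplat − PEEP) = 430.69 / (15 − 5) = 430.69/10.0 = 43.069 mL/cmH2O.
τ = R × C = 7.058 × 0.04307 L/cmH2O = 0.304 s.
t = −τ·ln(1 − 0.90) = −0.304·ln(0.1) = 0.7 s.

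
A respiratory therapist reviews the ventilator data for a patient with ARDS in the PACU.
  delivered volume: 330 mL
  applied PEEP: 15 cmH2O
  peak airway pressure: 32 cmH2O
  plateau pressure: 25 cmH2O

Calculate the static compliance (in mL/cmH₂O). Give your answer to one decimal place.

33.0

Cstat = Vt / (Pplat − PEEP) = 330 / (25 − 15) = 330 / 10.0 = 33.0 mL/cmH2O.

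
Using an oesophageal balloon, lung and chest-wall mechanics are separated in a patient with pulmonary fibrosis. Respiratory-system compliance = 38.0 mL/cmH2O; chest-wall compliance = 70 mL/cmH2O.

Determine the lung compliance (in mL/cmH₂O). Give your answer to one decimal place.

1/CL = 1/Crs − 1/Ccw.
1/CL = 1/38.0 − 1/70 = 0.01203.
CL = 83.126 mL/cmH2O.

83.1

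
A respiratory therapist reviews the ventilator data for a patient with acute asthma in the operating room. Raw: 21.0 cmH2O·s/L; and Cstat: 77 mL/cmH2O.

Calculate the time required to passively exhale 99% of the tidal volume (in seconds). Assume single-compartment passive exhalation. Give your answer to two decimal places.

7.45

τ = R × C = 21.0 × 77 mL/cmH2O = 21.0 × 0.077 L/cmH2O = 1.617 s.
Exhaled fraction f = 1 − e^(−t/τ) → t = −τ·ln(1 − f) = −1.617·ln(0.01) = 7.447 s.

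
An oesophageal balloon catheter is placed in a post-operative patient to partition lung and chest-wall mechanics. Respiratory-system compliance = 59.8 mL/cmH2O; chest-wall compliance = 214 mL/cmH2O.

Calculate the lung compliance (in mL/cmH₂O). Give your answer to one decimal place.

1/CL = 1/Crs − 1/Ccw.
1/CL = 1/59.8 − 1/214 = 0.01205.
CL = 82.988 mL/cmH2O.

83.0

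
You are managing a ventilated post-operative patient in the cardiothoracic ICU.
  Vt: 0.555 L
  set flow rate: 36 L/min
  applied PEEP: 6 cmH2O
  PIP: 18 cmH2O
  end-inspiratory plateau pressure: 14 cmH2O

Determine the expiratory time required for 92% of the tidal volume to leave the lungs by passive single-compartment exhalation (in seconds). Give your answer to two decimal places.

1.17

Flow: 36 L/min ÷ 60 = 0.6 L/s.
R = (PIP − Pplat)/V̇ = (18 − 14) / 0.6 = 4.0/0.6 = 6.667 cmH2O·s/L.
C = Vt/(Pplat − PEEP) = 555.0 / (14 − 6) = 555.0/8.0 = 69.375 mL/cmH2O.
τ = R × C = 6.667 × 0.06938 L/cmH2O = 0.4626 s.
t = −τ·ln(1 − 0.92) = −0.4626·ln(0.08) = 1.168 s.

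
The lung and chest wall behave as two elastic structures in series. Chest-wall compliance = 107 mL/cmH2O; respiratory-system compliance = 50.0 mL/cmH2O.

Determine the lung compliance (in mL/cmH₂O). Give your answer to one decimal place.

1/CL = 1/Crs − 1/Ccw.
1/CL = 1/50.0 − 1/107 = 0.01065.
CL = 93.897 mL/cmH2O.

93.9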